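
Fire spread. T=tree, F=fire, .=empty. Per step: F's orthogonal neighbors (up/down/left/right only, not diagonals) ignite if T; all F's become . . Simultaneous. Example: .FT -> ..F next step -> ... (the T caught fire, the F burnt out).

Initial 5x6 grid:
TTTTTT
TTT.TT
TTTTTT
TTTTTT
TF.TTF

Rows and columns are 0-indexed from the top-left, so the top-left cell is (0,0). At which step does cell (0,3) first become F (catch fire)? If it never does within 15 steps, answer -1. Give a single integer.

Step 1: cell (0,3)='T' (+4 fires, +2 burnt)
Step 2: cell (0,3)='T' (+6 fires, +4 burnt)
Step 3: cell (0,3)='T' (+6 fires, +6 burnt)
Step 4: cell (0,3)='T' (+6 fires, +6 burnt)
Step 5: cell (0,3)='T' (+3 fires, +6 burnt)
Step 6: cell (0,3)='F' (+1 fires, +3 burnt)
  -> target ignites at step 6
Step 7: cell (0,3)='.' (+0 fires, +1 burnt)
  fire out at step 7

6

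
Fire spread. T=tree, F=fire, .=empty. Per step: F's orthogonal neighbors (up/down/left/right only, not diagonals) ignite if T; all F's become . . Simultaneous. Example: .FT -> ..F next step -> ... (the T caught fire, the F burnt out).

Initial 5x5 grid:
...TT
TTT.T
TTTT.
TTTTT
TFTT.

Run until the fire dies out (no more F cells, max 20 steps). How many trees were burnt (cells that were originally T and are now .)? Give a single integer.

Step 1: +3 fires, +1 burnt (F count now 3)
Step 2: +4 fires, +3 burnt (F count now 4)
Step 3: +4 fires, +4 burnt (F count now 4)
Step 4: +4 fires, +4 burnt (F count now 4)
Step 5: +0 fires, +4 burnt (F count now 0)
Fire out after step 5
Initially T: 18, now '.': 22
Total burnt (originally-T cells now '.'): 15

Answer: 15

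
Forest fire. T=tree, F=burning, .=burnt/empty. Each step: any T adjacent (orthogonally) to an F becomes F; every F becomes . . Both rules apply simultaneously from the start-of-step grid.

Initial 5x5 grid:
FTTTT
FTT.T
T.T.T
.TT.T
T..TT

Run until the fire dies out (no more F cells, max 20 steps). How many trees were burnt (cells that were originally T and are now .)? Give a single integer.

Step 1: +3 fires, +2 burnt (F count now 3)
Step 2: +2 fires, +3 burnt (F count now 2)
Step 3: +2 fires, +2 burnt (F count now 2)
Step 4: +2 fires, +2 burnt (F count now 2)
Step 5: +2 fires, +2 burnt (F count now 2)
Step 6: +1 fires, +2 burnt (F count now 1)
Step 7: +1 fires, +1 burnt (F count now 1)
Step 8: +1 fires, +1 burnt (F count now 1)
Step 9: +1 fires, +1 burnt (F count now 1)
Step 10: +0 fires, +1 burnt (F count now 0)
Fire out after step 10
Initially T: 16, now '.': 24
Total burnt (originally-T cells now '.'): 15

Answer: 15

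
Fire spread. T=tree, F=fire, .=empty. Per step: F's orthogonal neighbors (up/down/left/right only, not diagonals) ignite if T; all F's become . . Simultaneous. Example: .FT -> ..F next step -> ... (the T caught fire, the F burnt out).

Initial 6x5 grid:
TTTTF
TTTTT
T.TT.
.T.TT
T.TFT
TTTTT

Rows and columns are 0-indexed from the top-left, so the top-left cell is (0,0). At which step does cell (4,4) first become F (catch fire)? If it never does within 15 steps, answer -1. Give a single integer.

Step 1: cell (4,4)='F' (+6 fires, +2 burnt)
  -> target ignites at step 1
Step 2: cell (4,4)='.' (+6 fires, +6 burnt)
Step 3: cell (4,4)='.' (+4 fires, +6 burnt)
Step 4: cell (4,4)='.' (+3 fires, +4 burnt)
Step 5: cell (4,4)='.' (+2 fires, +3 burnt)
Step 6: cell (4,4)='.' (+1 fires, +2 burnt)
Step 7: cell (4,4)='.' (+0 fires, +1 burnt)
  fire out at step 7

1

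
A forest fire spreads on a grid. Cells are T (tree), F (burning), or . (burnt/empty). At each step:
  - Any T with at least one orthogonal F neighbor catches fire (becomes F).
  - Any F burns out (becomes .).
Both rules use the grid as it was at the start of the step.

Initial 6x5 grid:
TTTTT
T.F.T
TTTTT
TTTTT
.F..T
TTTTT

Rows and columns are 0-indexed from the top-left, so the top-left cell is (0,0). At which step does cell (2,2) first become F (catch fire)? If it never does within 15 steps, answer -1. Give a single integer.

Step 1: cell (2,2)='F' (+4 fires, +2 burnt)
  -> target ignites at step 1
Step 2: cell (2,2)='.' (+8 fires, +4 burnt)
Step 3: cell (2,2)='.' (+6 fires, +8 burnt)
Step 4: cell (2,2)='.' (+4 fires, +6 burnt)
Step 5: cell (2,2)='.' (+1 fires, +4 burnt)
Step 6: cell (2,2)='.' (+0 fires, +1 burnt)
  fire out at step 6

1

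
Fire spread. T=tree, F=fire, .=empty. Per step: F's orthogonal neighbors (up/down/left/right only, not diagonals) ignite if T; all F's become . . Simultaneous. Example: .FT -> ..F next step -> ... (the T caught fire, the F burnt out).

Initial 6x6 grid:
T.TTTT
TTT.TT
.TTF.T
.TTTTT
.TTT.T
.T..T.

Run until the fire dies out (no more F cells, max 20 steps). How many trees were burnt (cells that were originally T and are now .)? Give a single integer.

Answer: 23

Derivation:
Step 1: +2 fires, +1 burnt (F count now 2)
Step 2: +5 fires, +2 burnt (F count now 5)
Step 3: +5 fires, +5 burnt (F count now 5)
Step 4: +5 fires, +5 burnt (F count now 5)
Step 5: +4 fires, +5 burnt (F count now 4)
Step 6: +2 fires, +4 burnt (F count now 2)
Step 7: +0 fires, +2 burnt (F count now 0)
Fire out after step 7
Initially T: 24, now '.': 35
Total burnt (originally-T cells now '.'): 23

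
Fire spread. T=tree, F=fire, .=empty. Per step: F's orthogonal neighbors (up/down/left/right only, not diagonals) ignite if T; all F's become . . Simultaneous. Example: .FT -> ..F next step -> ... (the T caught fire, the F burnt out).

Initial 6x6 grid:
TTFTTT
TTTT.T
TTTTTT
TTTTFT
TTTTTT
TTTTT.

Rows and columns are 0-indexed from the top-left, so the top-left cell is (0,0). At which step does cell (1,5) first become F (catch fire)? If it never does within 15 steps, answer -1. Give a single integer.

Step 1: cell (1,5)='T' (+7 fires, +2 burnt)
Step 2: cell (1,5)='T' (+11 fires, +7 burnt)
Step 3: cell (1,5)='F' (+7 fires, +11 burnt)
  -> target ignites at step 3
Step 4: cell (1,5)='.' (+4 fires, +7 burnt)
Step 5: cell (1,5)='.' (+2 fires, +4 burnt)
Step 6: cell (1,5)='.' (+1 fires, +2 burnt)
Step 7: cell (1,5)='.' (+0 fires, +1 burnt)
  fire out at step 7

3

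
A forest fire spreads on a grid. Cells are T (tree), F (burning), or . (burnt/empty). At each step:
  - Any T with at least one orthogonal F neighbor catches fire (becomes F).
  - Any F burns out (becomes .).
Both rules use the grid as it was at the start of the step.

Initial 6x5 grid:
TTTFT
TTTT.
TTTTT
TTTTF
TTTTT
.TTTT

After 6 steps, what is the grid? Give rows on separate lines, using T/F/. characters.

Step 1: 6 trees catch fire, 2 burn out
  TTF.F
  TTTF.
  TTTTF
  TTTF.
  TTTTF
  .TTTT
Step 2: 6 trees catch fire, 6 burn out
  TF...
  TTF..
  TTTF.
  TTF..
  TTTF.
  .TTTF
Step 3: 6 trees catch fire, 6 burn out
  F....
  TF...
  TTF..
  TF...
  TTF..
  .TTF.
Step 4: 5 trees catch fire, 6 burn out
  .....
  F....
  TF...
  F....
  TF...
  .TF..
Step 5: 3 trees catch fire, 5 burn out
  .....
  .....
  F....
  .....
  F....
  .F...
Step 6: 0 trees catch fire, 3 burn out
  .....
  .....
  .....
  .....
  .....
  .....

.....
.....
.....
.....
.....
.....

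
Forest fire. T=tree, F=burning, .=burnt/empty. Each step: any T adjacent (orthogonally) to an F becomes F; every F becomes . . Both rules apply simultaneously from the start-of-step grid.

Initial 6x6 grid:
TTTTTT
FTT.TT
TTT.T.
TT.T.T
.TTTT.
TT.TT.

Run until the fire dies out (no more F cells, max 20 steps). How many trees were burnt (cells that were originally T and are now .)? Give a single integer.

Step 1: +3 fires, +1 burnt (F count now 3)
Step 2: +4 fires, +3 burnt (F count now 4)
Step 3: +3 fires, +4 burnt (F count now 3)
Step 4: +2 fires, +3 burnt (F count now 2)
Step 5: +3 fires, +2 burnt (F count now 3)
Step 6: +4 fires, +3 burnt (F count now 4)
Step 7: +5 fires, +4 burnt (F count now 5)
Step 8: +1 fires, +5 burnt (F count now 1)
Step 9: +0 fires, +1 burnt (F count now 0)
Fire out after step 9
Initially T: 26, now '.': 35
Total burnt (originally-T cells now '.'): 25

Answer: 25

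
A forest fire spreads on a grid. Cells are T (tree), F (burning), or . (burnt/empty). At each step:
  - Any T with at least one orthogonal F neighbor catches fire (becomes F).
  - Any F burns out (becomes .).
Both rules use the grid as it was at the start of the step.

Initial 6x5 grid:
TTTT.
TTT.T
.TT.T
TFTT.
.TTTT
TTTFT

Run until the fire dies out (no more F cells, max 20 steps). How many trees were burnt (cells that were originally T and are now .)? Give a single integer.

Answer: 20

Derivation:
Step 1: +7 fires, +2 burnt (F count now 7)
Step 2: +6 fires, +7 burnt (F count now 6)
Step 3: +4 fires, +6 burnt (F count now 4)
Step 4: +2 fires, +4 burnt (F count now 2)
Step 5: +1 fires, +2 burnt (F count now 1)
Step 6: +0 fires, +1 burnt (F count now 0)
Fire out after step 6
Initially T: 22, now '.': 28
Total burnt (originally-T cells now '.'): 20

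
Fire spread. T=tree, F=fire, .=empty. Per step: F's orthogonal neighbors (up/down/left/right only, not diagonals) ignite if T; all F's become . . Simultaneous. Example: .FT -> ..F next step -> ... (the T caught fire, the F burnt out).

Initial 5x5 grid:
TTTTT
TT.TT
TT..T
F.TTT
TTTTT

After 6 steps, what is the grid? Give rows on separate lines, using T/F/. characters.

Step 1: 2 trees catch fire, 1 burn out
  TTTTT
  TT.TT
  FT..T
  ..TTT
  FTTTT
Step 2: 3 trees catch fire, 2 burn out
  TTTTT
  FT.TT
  .F..T
  ..TTT
  .FTTT
Step 3: 3 trees catch fire, 3 burn out
  FTTTT
  .F.TT
  ....T
  ..TTT
  ..FTT
Step 4: 3 trees catch fire, 3 burn out
  .FTTT
  ...TT
  ....T
  ..FTT
  ...FT
Step 5: 3 trees catch fire, 3 burn out
  ..FTT
  ...TT
  ....T
  ...FT
  ....F
Step 6: 2 trees catch fire, 3 burn out
  ...FT
  ...TT
  ....T
  ....F
  .....

...FT
...TT
....T
....F
.....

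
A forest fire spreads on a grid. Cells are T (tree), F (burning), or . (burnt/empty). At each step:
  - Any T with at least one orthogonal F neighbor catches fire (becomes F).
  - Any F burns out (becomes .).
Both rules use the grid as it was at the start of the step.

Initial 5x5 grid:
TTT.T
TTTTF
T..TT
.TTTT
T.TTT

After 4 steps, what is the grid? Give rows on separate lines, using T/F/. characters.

Step 1: 3 trees catch fire, 1 burn out
  TTT.F
  TTTF.
  T..TF
  .TTTT
  T.TTT
Step 2: 3 trees catch fire, 3 burn out
  TTT..
  TTF..
  T..F.
  .TTTF
  T.TTT
Step 3: 4 trees catch fire, 3 burn out
  TTF..
  TF...
  T....
  .TTF.
  T.TTF
Step 4: 4 trees catch fire, 4 burn out
  TF...
  F....
  T....
  .TF..
  T.TF.

TF...
F....
T....
.TF..
T.TF.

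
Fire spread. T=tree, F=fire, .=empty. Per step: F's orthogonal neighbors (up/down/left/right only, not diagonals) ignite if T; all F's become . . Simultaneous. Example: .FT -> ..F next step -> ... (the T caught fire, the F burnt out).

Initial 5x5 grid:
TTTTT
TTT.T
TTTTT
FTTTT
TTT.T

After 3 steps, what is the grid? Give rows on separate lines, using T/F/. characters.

Step 1: 3 trees catch fire, 1 burn out
  TTTTT
  TTT.T
  FTTTT
  .FTTT
  FTT.T
Step 2: 4 trees catch fire, 3 burn out
  TTTTT
  FTT.T
  .FTTT
  ..FTT
  .FT.T
Step 3: 5 trees catch fire, 4 burn out
  FTTTT
  .FT.T
  ..FTT
  ...FT
  ..F.T

FTTTT
.FT.T
..FTT
...FT
..F.T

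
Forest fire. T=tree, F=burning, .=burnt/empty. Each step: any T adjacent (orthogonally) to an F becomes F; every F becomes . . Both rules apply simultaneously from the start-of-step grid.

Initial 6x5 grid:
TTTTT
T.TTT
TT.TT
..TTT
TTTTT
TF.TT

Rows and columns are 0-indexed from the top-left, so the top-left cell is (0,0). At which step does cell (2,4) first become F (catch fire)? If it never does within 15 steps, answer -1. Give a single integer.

Step 1: cell (2,4)='T' (+2 fires, +1 burnt)
Step 2: cell (2,4)='T' (+2 fires, +2 burnt)
Step 3: cell (2,4)='T' (+2 fires, +2 burnt)
Step 4: cell (2,4)='T' (+3 fires, +2 burnt)
Step 5: cell (2,4)='T' (+3 fires, +3 burnt)
Step 6: cell (2,4)='F' (+2 fires, +3 burnt)
  -> target ignites at step 6
Step 7: cell (2,4)='.' (+3 fires, +2 burnt)
Step 8: cell (2,4)='.' (+2 fires, +3 burnt)
Step 9: cell (2,4)='.' (+1 fires, +2 burnt)
Step 10: cell (2,4)='.' (+1 fires, +1 burnt)
Step 11: cell (2,4)='.' (+1 fires, +1 burnt)
Step 12: cell (2,4)='.' (+1 fires, +1 burnt)
Step 13: cell (2,4)='.' (+1 fires, +1 burnt)
Step 14: cell (2,4)='.' (+0 fires, +1 burnt)
  fire out at step 14

6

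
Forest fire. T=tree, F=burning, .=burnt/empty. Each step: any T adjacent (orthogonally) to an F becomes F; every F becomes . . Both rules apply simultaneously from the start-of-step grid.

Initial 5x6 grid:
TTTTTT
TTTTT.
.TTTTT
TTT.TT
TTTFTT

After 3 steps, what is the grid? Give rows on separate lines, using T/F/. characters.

Step 1: 2 trees catch fire, 1 burn out
  TTTTTT
  TTTTT.
  .TTTTT
  TTT.TT
  TTF.FT
Step 2: 4 trees catch fire, 2 burn out
  TTTTTT
  TTTTT.
  .TTTTT
  TTF.FT
  TF...F
Step 3: 5 trees catch fire, 4 burn out
  TTTTTT
  TTTTT.
  .TFTFT
  TF...F
  F.....

TTTTTT
TTTTT.
.TFTFT
TF...F
F.....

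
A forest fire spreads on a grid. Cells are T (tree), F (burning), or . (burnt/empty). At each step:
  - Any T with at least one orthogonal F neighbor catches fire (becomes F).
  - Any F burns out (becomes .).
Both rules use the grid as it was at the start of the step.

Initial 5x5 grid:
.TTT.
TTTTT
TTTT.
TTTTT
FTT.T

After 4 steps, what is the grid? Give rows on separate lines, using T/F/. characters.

Step 1: 2 trees catch fire, 1 burn out
  .TTT.
  TTTTT
  TTTT.
  FTTTT
  .FT.T
Step 2: 3 trees catch fire, 2 burn out
  .TTT.
  TTTTT
  FTTT.
  .FTTT
  ..F.T
Step 3: 3 trees catch fire, 3 burn out
  .TTT.
  FTTTT
  .FTT.
  ..FTT
  ....T
Step 4: 3 trees catch fire, 3 burn out
  .TTT.
  .FTTT
  ..FT.
  ...FT
  ....T

.TTT.
.FTTT
..FT.
...FT
....T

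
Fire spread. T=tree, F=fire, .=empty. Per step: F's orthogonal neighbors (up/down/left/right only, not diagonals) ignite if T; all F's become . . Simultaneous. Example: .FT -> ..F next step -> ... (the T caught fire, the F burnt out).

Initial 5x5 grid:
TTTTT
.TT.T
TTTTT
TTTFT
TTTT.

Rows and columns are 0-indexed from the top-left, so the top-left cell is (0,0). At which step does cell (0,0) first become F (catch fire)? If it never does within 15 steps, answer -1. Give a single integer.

Step 1: cell (0,0)='T' (+4 fires, +1 burnt)
Step 2: cell (0,0)='T' (+4 fires, +4 burnt)
Step 3: cell (0,0)='T' (+5 fires, +4 burnt)
Step 4: cell (0,0)='T' (+5 fires, +5 burnt)
Step 5: cell (0,0)='T' (+2 fires, +5 burnt)
Step 6: cell (0,0)='F' (+1 fires, +2 burnt)
  -> target ignites at step 6
Step 7: cell (0,0)='.' (+0 fires, +1 burnt)
  fire out at step 7

6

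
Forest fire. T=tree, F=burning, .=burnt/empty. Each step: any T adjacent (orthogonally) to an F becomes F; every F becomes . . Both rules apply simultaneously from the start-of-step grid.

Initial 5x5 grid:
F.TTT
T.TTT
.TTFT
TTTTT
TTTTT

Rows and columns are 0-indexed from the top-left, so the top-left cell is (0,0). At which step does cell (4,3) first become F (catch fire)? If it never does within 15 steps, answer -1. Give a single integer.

Step 1: cell (4,3)='T' (+5 fires, +2 burnt)
Step 2: cell (4,3)='F' (+7 fires, +5 burnt)
  -> target ignites at step 2
Step 3: cell (4,3)='.' (+5 fires, +7 burnt)
Step 4: cell (4,3)='.' (+2 fires, +5 burnt)
Step 5: cell (4,3)='.' (+1 fires, +2 burnt)
Step 6: cell (4,3)='.' (+0 fires, +1 burnt)
  fire out at step 6

2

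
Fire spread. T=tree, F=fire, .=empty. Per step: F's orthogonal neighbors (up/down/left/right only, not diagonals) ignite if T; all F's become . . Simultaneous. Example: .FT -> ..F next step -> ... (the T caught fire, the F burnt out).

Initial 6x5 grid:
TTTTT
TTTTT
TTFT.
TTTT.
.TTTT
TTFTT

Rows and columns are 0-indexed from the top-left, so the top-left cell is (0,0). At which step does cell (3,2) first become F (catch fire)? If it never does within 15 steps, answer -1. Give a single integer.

Step 1: cell (3,2)='F' (+7 fires, +2 burnt)
  -> target ignites at step 1
Step 2: cell (3,2)='.' (+10 fires, +7 burnt)
Step 3: cell (3,2)='.' (+6 fires, +10 burnt)
Step 4: cell (3,2)='.' (+2 fires, +6 burnt)
Step 5: cell (3,2)='.' (+0 fires, +2 burnt)
  fire out at step 5

1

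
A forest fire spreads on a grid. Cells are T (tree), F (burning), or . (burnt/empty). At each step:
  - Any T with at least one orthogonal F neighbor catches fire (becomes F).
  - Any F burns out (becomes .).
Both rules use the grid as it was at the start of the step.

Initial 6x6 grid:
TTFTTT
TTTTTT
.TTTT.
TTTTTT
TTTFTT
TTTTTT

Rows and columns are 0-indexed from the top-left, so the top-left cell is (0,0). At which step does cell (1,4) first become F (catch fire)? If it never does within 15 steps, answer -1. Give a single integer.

Step 1: cell (1,4)='T' (+7 fires, +2 burnt)
Step 2: cell (1,4)='T' (+12 fires, +7 burnt)
Step 3: cell (1,4)='F' (+10 fires, +12 burnt)
  -> target ignites at step 3
Step 4: cell (1,4)='.' (+3 fires, +10 burnt)
Step 5: cell (1,4)='.' (+0 fires, +3 burnt)
  fire out at step 5

3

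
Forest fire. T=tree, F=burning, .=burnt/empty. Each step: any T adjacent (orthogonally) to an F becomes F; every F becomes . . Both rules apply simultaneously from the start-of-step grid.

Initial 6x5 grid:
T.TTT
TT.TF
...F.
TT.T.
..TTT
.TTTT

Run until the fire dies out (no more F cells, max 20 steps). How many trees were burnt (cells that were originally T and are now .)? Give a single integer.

Step 1: +3 fires, +2 burnt (F count now 3)
Step 2: +2 fires, +3 burnt (F count now 2)
Step 3: +4 fires, +2 burnt (F count now 4)
Step 4: +2 fires, +4 burnt (F count now 2)
Step 5: +1 fires, +2 burnt (F count now 1)
Step 6: +0 fires, +1 burnt (F count now 0)
Fire out after step 6
Initially T: 17, now '.': 25
Total burnt (originally-T cells now '.'): 12

Answer: 12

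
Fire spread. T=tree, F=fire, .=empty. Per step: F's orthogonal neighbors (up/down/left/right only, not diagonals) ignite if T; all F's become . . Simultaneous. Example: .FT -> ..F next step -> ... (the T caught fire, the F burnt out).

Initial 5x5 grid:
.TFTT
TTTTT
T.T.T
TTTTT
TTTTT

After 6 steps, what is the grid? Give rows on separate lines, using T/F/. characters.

Step 1: 3 trees catch fire, 1 burn out
  .F.FT
  TTFTT
  T.T.T
  TTTTT
  TTTTT
Step 2: 4 trees catch fire, 3 burn out
  ....F
  TF.FT
  T.F.T
  TTTTT
  TTTTT
Step 3: 3 trees catch fire, 4 burn out
  .....
  F...F
  T...T
  TTFTT
  TTTTT
Step 4: 5 trees catch fire, 3 burn out
  .....
  .....
  F...F
  TF.FT
  TTFTT
Step 5: 4 trees catch fire, 5 burn out
  .....
  .....
  .....
  F...F
  TF.FT
Step 6: 2 trees catch fire, 4 burn out
  .....
  .....
  .....
  .....
  F...F

.....
.....
.....
.....
F...F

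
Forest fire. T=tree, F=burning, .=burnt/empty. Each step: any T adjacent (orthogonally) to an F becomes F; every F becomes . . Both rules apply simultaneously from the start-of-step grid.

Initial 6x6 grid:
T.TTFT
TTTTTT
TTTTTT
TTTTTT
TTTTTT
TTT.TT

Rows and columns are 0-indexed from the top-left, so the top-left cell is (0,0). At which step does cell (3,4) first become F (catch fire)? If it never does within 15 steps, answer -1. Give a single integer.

Step 1: cell (3,4)='T' (+3 fires, +1 burnt)
Step 2: cell (3,4)='T' (+4 fires, +3 burnt)
Step 3: cell (3,4)='F' (+4 fires, +4 burnt)
  -> target ignites at step 3
Step 4: cell (3,4)='.' (+5 fires, +4 burnt)
Step 5: cell (3,4)='.' (+6 fires, +5 burnt)
Step 6: cell (3,4)='.' (+5 fires, +6 burnt)
Step 7: cell (3,4)='.' (+3 fires, +5 burnt)
Step 8: cell (3,4)='.' (+2 fires, +3 burnt)
Step 9: cell (3,4)='.' (+1 fires, +2 burnt)
Step 10: cell (3,4)='.' (+0 fires, +1 burnt)
  fire out at step 10

3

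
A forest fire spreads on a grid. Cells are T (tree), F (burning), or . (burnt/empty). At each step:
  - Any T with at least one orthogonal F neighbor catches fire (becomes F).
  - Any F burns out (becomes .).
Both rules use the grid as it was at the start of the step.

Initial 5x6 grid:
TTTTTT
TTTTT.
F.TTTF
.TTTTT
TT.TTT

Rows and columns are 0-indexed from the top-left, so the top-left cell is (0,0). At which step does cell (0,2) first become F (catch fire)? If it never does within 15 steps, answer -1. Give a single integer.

Step 1: cell (0,2)='T' (+3 fires, +2 burnt)
Step 2: cell (0,2)='T' (+6 fires, +3 burnt)
Step 3: cell (0,2)='T' (+7 fires, +6 burnt)
Step 4: cell (0,2)='F' (+5 fires, +7 burnt)
  -> target ignites at step 4
Step 5: cell (0,2)='.' (+1 fires, +5 burnt)
Step 6: cell (0,2)='.' (+1 fires, +1 burnt)
Step 7: cell (0,2)='.' (+1 fires, +1 burnt)
Step 8: cell (0,2)='.' (+0 fires, +1 burnt)
  fire out at step 8

4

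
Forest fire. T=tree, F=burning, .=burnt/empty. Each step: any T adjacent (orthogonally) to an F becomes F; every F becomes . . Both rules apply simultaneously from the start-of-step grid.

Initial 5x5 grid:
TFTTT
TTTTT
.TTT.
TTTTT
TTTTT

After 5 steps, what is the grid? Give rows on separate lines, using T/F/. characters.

Step 1: 3 trees catch fire, 1 burn out
  F.FTT
  TFTTT
  .TTT.
  TTTTT
  TTTTT
Step 2: 4 trees catch fire, 3 burn out
  ...FT
  F.FTT
  .FTT.
  TTTTT
  TTTTT
Step 3: 4 trees catch fire, 4 burn out
  ....F
  ...FT
  ..FT.
  TFTTT
  TTTTT
Step 4: 5 trees catch fire, 4 burn out
  .....
  ....F
  ...F.
  F.FTT
  TFTTT
Step 5: 3 trees catch fire, 5 burn out
  .....
  .....
  .....
  ...FT
  F.FTT

.....
.....
.....
...FT
F.FTT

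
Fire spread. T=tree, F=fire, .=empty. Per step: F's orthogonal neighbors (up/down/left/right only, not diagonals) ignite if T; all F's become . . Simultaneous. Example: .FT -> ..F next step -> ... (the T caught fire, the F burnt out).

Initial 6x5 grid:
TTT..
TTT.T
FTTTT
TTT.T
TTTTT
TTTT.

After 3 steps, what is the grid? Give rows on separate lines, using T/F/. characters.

Step 1: 3 trees catch fire, 1 burn out
  TTT..
  FTT.T
  .FTTT
  FTT.T
  TTTTT
  TTTT.
Step 2: 5 trees catch fire, 3 burn out
  FTT..
  .FT.T
  ..FTT
  .FT.T
  FTTTT
  TTTT.
Step 3: 6 trees catch fire, 5 burn out
  .FT..
  ..F.T
  ...FT
  ..F.T
  .FTTT
  FTTT.

.FT..
..F.T
...FT
..F.T
.FTTT
FTTT.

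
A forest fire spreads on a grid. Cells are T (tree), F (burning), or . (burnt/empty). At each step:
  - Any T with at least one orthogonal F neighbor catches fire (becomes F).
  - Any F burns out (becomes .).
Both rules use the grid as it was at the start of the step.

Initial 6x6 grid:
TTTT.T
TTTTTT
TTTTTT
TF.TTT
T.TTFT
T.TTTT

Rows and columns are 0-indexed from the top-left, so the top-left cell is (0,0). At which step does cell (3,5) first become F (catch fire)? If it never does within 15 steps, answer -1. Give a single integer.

Step 1: cell (3,5)='T' (+6 fires, +2 burnt)
Step 2: cell (3,5)='F' (+10 fires, +6 burnt)
  -> target ignites at step 2
Step 3: cell (3,5)='.' (+8 fires, +10 burnt)
Step 4: cell (3,5)='.' (+4 fires, +8 burnt)
Step 5: cell (3,5)='.' (+2 fires, +4 burnt)
Step 6: cell (3,5)='.' (+0 fires, +2 burnt)
  fire out at step 6

2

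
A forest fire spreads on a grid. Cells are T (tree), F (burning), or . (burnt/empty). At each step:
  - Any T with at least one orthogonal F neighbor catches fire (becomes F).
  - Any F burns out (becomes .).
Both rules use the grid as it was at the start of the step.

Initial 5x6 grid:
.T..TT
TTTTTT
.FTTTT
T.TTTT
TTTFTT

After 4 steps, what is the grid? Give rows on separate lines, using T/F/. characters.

Step 1: 5 trees catch fire, 2 burn out
  .T..TT
  TFTTTT
  ..FTTT
  T.TFTT
  TTF.FT
Step 2: 8 trees catch fire, 5 burn out
  .F..TT
  F.FTTT
  ...FTT
  T.F.FT
  TF...F
Step 3: 4 trees catch fire, 8 burn out
  ....TT
  ...FTT
  ....FT
  T....F
  F.....
Step 4: 3 trees catch fire, 4 burn out
  ....TT
  ....FT
  .....F
  F.....
  ......

....TT
....FT
.....F
F.....
......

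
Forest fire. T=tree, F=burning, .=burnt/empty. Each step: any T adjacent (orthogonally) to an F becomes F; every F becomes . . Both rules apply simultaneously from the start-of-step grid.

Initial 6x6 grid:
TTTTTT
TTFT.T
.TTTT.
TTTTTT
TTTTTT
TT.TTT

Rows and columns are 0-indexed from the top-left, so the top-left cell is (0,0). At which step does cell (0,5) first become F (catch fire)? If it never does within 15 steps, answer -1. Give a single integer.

Step 1: cell (0,5)='T' (+4 fires, +1 burnt)
Step 2: cell (0,5)='T' (+6 fires, +4 burnt)
Step 3: cell (0,5)='T' (+6 fires, +6 burnt)
Step 4: cell (0,5)='F' (+5 fires, +6 burnt)
  -> target ignites at step 4
Step 5: cell (0,5)='.' (+6 fires, +5 burnt)
Step 6: cell (0,5)='.' (+3 fires, +6 burnt)
Step 7: cell (0,5)='.' (+1 fires, +3 burnt)
Step 8: cell (0,5)='.' (+0 fires, +1 burnt)
  fire out at step 8

4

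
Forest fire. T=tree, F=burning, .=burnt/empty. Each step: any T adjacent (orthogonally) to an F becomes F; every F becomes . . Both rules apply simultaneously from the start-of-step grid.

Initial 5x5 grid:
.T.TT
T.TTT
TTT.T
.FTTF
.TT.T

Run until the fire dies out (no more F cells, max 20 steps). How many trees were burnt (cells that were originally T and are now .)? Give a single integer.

Answer: 15

Derivation:
Step 1: +6 fires, +2 burnt (F count now 6)
Step 2: +4 fires, +6 burnt (F count now 4)
Step 3: +4 fires, +4 burnt (F count now 4)
Step 4: +1 fires, +4 burnt (F count now 1)
Step 5: +0 fires, +1 burnt (F count now 0)
Fire out after step 5
Initially T: 16, now '.': 24
Total burnt (originally-T cells now '.'): 15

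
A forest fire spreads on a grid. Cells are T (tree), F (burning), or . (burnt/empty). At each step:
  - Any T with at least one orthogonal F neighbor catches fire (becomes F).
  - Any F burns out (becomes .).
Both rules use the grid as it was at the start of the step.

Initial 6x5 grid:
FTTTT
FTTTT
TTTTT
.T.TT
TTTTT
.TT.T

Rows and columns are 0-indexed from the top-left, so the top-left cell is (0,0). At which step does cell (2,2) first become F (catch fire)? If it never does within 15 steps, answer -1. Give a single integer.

Step 1: cell (2,2)='T' (+3 fires, +2 burnt)
Step 2: cell (2,2)='T' (+3 fires, +3 burnt)
Step 3: cell (2,2)='F' (+4 fires, +3 burnt)
  -> target ignites at step 3
Step 4: cell (2,2)='.' (+4 fires, +4 burnt)
Step 5: cell (2,2)='.' (+5 fires, +4 burnt)
Step 6: cell (2,2)='.' (+3 fires, +5 burnt)
Step 7: cell (2,2)='.' (+1 fires, +3 burnt)
Step 8: cell (2,2)='.' (+1 fires, +1 burnt)
Step 9: cell (2,2)='.' (+0 fires, +1 burnt)
  fire out at step 9

3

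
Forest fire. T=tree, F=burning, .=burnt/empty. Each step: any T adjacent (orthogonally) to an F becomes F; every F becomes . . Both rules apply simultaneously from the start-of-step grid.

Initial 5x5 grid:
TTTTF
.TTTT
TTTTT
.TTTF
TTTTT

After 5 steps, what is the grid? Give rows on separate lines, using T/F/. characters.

Step 1: 5 trees catch fire, 2 burn out
  TTTF.
  .TTTF
  TTTTF
  .TTF.
  TTTTF
Step 2: 5 trees catch fire, 5 burn out
  TTF..
  .TTF.
  TTTF.
  .TF..
  TTTF.
Step 3: 5 trees catch fire, 5 burn out
  TF...
  .TF..
  TTF..
  .F...
  TTF..
Step 4: 4 trees catch fire, 5 burn out
  F....
  .F...
  TF...
  .....
  TF...
Step 5: 2 trees catch fire, 4 burn out
  .....
  .....
  F....
  .....
  F....

.....
.....
F....
.....
F....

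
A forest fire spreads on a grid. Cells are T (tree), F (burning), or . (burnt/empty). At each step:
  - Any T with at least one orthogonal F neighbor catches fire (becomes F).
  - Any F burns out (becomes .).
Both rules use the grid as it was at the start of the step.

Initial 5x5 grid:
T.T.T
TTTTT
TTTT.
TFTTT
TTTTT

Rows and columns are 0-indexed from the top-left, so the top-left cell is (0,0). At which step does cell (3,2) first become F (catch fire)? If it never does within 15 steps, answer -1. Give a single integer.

Step 1: cell (3,2)='F' (+4 fires, +1 burnt)
  -> target ignites at step 1
Step 2: cell (3,2)='.' (+6 fires, +4 burnt)
Step 3: cell (3,2)='.' (+5 fires, +6 burnt)
Step 4: cell (3,2)='.' (+4 fires, +5 burnt)
Step 5: cell (3,2)='.' (+1 fires, +4 burnt)
Step 6: cell (3,2)='.' (+1 fires, +1 burnt)
Step 7: cell (3,2)='.' (+0 fires, +1 burnt)
  fire out at step 7

1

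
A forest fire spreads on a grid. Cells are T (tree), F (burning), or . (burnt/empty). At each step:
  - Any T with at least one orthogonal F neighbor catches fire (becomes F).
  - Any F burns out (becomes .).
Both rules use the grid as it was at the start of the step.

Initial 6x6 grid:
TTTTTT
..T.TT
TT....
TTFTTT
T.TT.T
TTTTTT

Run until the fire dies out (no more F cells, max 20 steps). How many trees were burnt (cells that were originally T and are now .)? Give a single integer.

Step 1: +3 fires, +1 burnt (F count now 3)
Step 2: +5 fires, +3 burnt (F count now 5)
Step 3: +5 fires, +5 burnt (F count now 5)
Step 4: +3 fires, +5 burnt (F count now 3)
Step 5: +1 fires, +3 burnt (F count now 1)
Step 6: +0 fires, +1 burnt (F count now 0)
Fire out after step 6
Initially T: 26, now '.': 27
Total burnt (originally-T cells now '.'): 17

Answer: 17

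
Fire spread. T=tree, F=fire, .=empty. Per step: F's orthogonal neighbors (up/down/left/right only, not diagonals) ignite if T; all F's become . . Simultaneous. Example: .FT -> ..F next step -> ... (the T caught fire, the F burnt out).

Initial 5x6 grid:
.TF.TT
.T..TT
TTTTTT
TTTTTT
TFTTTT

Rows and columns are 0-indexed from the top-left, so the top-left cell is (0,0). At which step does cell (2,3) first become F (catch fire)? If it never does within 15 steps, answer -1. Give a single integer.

Step 1: cell (2,3)='T' (+4 fires, +2 burnt)
Step 2: cell (2,3)='T' (+5 fires, +4 burnt)
Step 3: cell (2,3)='T' (+4 fires, +5 burnt)
Step 4: cell (2,3)='F' (+3 fires, +4 burnt)
  -> target ignites at step 4
Step 5: cell (2,3)='.' (+2 fires, +3 burnt)
Step 6: cell (2,3)='.' (+2 fires, +2 burnt)
Step 7: cell (2,3)='.' (+2 fires, +2 burnt)
Step 8: cell (2,3)='.' (+1 fires, +2 burnt)
Step 9: cell (2,3)='.' (+0 fires, +1 burnt)
  fire out at step 9

4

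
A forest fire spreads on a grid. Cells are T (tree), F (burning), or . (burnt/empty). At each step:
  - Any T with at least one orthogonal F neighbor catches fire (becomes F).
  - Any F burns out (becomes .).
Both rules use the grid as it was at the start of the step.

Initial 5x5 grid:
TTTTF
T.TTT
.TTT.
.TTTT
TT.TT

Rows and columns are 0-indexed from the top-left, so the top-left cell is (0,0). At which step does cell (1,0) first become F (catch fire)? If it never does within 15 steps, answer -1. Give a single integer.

Step 1: cell (1,0)='T' (+2 fires, +1 burnt)
Step 2: cell (1,0)='T' (+2 fires, +2 burnt)
Step 3: cell (1,0)='T' (+3 fires, +2 burnt)
Step 4: cell (1,0)='T' (+3 fires, +3 burnt)
Step 5: cell (1,0)='F' (+5 fires, +3 burnt)
  -> target ignites at step 5
Step 6: cell (1,0)='.' (+2 fires, +5 burnt)
Step 7: cell (1,0)='.' (+1 fires, +2 burnt)
Step 8: cell (1,0)='.' (+1 fires, +1 burnt)
Step 9: cell (1,0)='.' (+0 fires, +1 burnt)
  fire out at step 9

5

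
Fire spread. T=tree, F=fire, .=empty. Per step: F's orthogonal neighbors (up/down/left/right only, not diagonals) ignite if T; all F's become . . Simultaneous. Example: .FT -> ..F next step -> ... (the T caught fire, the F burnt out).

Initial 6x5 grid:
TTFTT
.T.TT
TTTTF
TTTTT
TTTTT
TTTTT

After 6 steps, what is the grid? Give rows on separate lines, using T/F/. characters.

Step 1: 5 trees catch fire, 2 burn out
  TF.FT
  .T.TF
  TTTF.
  TTTTF
  TTTTT
  TTTTT
Step 2: 7 trees catch fire, 5 burn out
  F...F
  .F.F.
  TTF..
  TTTF.
  TTTTF
  TTTTT
Step 3: 4 trees catch fire, 7 burn out
  .....
  .....
  TF...
  TTF..
  TTTF.
  TTTTF
Step 4: 4 trees catch fire, 4 burn out
  .....
  .....
  F....
  TF...
  TTF..
  TTTF.
Step 5: 3 trees catch fire, 4 burn out
  .....
  .....
  .....
  F....
  TF...
  TTF..
Step 6: 2 trees catch fire, 3 burn out
  .....
  .....
  .....
  .....
  F....
  TF...

.....
.....
.....
.....
F....
TF...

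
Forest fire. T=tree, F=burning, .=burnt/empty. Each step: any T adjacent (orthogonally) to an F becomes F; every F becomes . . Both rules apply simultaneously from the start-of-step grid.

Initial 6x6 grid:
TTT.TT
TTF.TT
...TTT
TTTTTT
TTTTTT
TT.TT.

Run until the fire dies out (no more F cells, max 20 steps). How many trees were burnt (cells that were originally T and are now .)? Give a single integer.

Step 1: +2 fires, +1 burnt (F count now 2)
Step 2: +2 fires, +2 burnt (F count now 2)
Step 3: +1 fires, +2 burnt (F count now 1)
Step 4: +0 fires, +1 burnt (F count now 0)
Fire out after step 4
Initially T: 28, now '.': 13
Total burnt (originally-T cells now '.'): 5

Answer: 5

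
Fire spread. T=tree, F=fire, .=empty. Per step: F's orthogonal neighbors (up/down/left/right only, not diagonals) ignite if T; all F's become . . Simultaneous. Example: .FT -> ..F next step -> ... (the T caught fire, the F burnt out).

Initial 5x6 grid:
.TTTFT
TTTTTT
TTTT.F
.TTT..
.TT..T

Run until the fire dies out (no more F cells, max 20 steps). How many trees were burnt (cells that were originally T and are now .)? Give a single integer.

Answer: 19

Derivation:
Step 1: +4 fires, +2 burnt (F count now 4)
Step 2: +2 fires, +4 burnt (F count now 2)
Step 3: +3 fires, +2 burnt (F count now 3)
Step 4: +3 fires, +3 burnt (F count now 3)
Step 5: +3 fires, +3 burnt (F count now 3)
Step 6: +3 fires, +3 burnt (F count now 3)
Step 7: +1 fires, +3 burnt (F count now 1)
Step 8: +0 fires, +1 burnt (F count now 0)
Fire out after step 8
Initially T: 20, now '.': 29
Total burnt (originally-T cells now '.'): 19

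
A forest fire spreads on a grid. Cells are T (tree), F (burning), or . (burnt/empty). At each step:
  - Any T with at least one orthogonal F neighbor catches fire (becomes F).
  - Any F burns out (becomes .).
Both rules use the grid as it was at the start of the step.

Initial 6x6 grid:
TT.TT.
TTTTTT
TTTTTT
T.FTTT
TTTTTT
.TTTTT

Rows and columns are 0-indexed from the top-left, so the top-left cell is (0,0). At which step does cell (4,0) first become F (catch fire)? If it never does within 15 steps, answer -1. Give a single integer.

Step 1: cell (4,0)='T' (+3 fires, +1 burnt)
Step 2: cell (4,0)='T' (+7 fires, +3 burnt)
Step 3: cell (4,0)='F' (+9 fires, +7 burnt)
  -> target ignites at step 3
Step 4: cell (4,0)='.' (+8 fires, +9 burnt)
Step 5: cell (4,0)='.' (+4 fires, +8 burnt)
Step 6: cell (4,0)='.' (+0 fires, +4 burnt)
  fire out at step 6

3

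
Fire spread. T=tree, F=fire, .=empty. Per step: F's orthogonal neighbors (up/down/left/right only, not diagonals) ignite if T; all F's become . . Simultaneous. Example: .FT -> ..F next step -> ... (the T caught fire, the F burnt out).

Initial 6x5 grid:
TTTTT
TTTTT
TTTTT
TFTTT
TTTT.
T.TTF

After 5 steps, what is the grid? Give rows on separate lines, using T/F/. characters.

Step 1: 5 trees catch fire, 2 burn out
  TTTTT
  TTTTT
  TFTTT
  F.FTT
  TFTT.
  T.TF.
Step 2: 8 trees catch fire, 5 burn out
  TTTTT
  TFTTT
  F.FTT
  ...FT
  F.FF.
  T.F..
Step 3: 6 trees catch fire, 8 burn out
  TFTTT
  F.FTT
  ...FT
  ....F
  .....
  F....
Step 4: 4 trees catch fire, 6 burn out
  F.FTT
  ...FT
  ....F
  .....
  .....
  .....
Step 5: 2 trees catch fire, 4 burn out
  ...FT
  ....F
  .....
  .....
  .....
  .....

...FT
....F
.....
.....
.....
.....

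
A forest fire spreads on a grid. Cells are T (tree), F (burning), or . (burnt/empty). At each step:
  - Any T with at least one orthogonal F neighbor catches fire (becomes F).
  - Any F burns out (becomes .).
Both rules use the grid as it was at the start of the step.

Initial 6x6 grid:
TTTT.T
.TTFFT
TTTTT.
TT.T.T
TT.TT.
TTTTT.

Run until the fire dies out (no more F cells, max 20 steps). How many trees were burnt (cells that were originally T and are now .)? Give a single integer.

Step 1: +5 fires, +2 burnt (F count now 5)
Step 2: +5 fires, +5 burnt (F count now 5)
Step 3: +3 fires, +5 burnt (F count now 3)
Step 4: +5 fires, +3 burnt (F count now 5)
Step 5: +4 fires, +5 burnt (F count now 4)
Step 6: +2 fires, +4 burnt (F count now 2)
Step 7: +1 fires, +2 burnt (F count now 1)
Step 8: +0 fires, +1 burnt (F count now 0)
Fire out after step 8
Initially T: 26, now '.': 35
Total burnt (originally-T cells now '.'): 25

Answer: 25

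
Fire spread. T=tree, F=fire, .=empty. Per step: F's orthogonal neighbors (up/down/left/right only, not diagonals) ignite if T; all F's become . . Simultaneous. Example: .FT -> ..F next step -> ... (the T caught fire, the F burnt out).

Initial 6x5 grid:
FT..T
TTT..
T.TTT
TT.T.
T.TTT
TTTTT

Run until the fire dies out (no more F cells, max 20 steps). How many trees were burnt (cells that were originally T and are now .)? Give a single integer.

Answer: 20

Derivation:
Step 1: +2 fires, +1 burnt (F count now 2)
Step 2: +2 fires, +2 burnt (F count now 2)
Step 3: +2 fires, +2 burnt (F count now 2)
Step 4: +3 fires, +2 burnt (F count now 3)
Step 5: +2 fires, +3 burnt (F count now 2)
Step 6: +3 fires, +2 burnt (F count now 3)
Step 7: +2 fires, +3 burnt (F count now 2)
Step 8: +3 fires, +2 burnt (F count now 3)
Step 9: +1 fires, +3 burnt (F count now 1)
Step 10: +0 fires, +1 burnt (F count now 0)
Fire out after step 10
Initially T: 21, now '.': 29
Total burnt (originally-T cells now '.'): 20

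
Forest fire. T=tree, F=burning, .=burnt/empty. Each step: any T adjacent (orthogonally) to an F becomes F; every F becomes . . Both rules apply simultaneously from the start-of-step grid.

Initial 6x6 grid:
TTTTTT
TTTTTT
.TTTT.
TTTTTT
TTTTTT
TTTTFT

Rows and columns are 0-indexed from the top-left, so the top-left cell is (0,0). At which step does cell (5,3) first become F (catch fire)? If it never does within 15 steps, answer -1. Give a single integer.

Step 1: cell (5,3)='F' (+3 fires, +1 burnt)
  -> target ignites at step 1
Step 2: cell (5,3)='.' (+4 fires, +3 burnt)
Step 3: cell (5,3)='.' (+5 fires, +4 burnt)
Step 4: cell (5,3)='.' (+5 fires, +5 burnt)
Step 5: cell (5,3)='.' (+6 fires, +5 burnt)
Step 6: cell (5,3)='.' (+5 fires, +6 burnt)
Step 7: cell (5,3)='.' (+2 fires, +5 burnt)
Step 8: cell (5,3)='.' (+2 fires, +2 burnt)
Step 9: cell (5,3)='.' (+1 fires, +2 burnt)
Step 10: cell (5,3)='.' (+0 fires, +1 burnt)
  fire out at step 10

1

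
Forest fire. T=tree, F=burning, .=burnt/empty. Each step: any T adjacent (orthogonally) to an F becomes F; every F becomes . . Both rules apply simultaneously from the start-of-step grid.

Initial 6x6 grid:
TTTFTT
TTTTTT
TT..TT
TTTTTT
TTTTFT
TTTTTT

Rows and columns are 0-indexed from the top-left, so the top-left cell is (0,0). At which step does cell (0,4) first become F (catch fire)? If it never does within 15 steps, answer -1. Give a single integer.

Step 1: cell (0,4)='F' (+7 fires, +2 burnt)
  -> target ignites at step 1
Step 2: cell (0,4)='.' (+10 fires, +7 burnt)
Step 3: cell (0,4)='.' (+7 fires, +10 burnt)
Step 4: cell (0,4)='.' (+5 fires, +7 burnt)
Step 5: cell (0,4)='.' (+3 fires, +5 burnt)
Step 6: cell (0,4)='.' (+0 fires, +3 burnt)
  fire out at step 6

1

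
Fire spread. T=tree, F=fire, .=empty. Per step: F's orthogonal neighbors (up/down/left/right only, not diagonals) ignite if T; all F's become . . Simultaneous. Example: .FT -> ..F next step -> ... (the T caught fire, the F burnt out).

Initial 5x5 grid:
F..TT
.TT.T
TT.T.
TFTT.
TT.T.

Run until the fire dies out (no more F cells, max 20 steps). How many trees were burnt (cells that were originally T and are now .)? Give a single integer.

Answer: 11

Derivation:
Step 1: +4 fires, +2 burnt (F count now 4)
Step 2: +4 fires, +4 burnt (F count now 4)
Step 3: +3 fires, +4 burnt (F count now 3)
Step 4: +0 fires, +3 burnt (F count now 0)
Fire out after step 4
Initially T: 14, now '.': 22
Total burnt (originally-T cells now '.'): 11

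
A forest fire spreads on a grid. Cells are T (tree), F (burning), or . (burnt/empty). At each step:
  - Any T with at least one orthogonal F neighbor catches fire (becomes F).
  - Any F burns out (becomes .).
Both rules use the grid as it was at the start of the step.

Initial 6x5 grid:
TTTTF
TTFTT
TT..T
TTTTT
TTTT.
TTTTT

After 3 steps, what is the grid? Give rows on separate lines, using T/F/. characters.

Step 1: 5 trees catch fire, 2 burn out
  TTFF.
  TF.FF
  TT..T
  TTTTT
  TTTT.
  TTTTT
Step 2: 4 trees catch fire, 5 burn out
  TF...
  F....
  TF..F
  TTTTT
  TTTT.
  TTTTT
Step 3: 4 trees catch fire, 4 burn out
  F....
  .....
  F....
  TFTTF
  TTTT.
  TTTTT

F....
.....
F....
TFTTF
TTTT.
TTTTT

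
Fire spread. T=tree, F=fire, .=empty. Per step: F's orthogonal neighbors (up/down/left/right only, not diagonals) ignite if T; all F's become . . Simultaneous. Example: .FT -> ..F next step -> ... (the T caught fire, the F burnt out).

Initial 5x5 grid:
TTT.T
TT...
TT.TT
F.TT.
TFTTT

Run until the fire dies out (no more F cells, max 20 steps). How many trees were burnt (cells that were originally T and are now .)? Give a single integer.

Step 1: +3 fires, +2 burnt (F count now 3)
Step 2: +4 fires, +3 burnt (F count now 4)
Step 3: +4 fires, +4 burnt (F count now 4)
Step 4: +2 fires, +4 burnt (F count now 2)
Step 5: +2 fires, +2 burnt (F count now 2)
Step 6: +0 fires, +2 burnt (F count now 0)
Fire out after step 6
Initially T: 16, now '.': 24
Total burnt (originally-T cells now '.'): 15

Answer: 15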